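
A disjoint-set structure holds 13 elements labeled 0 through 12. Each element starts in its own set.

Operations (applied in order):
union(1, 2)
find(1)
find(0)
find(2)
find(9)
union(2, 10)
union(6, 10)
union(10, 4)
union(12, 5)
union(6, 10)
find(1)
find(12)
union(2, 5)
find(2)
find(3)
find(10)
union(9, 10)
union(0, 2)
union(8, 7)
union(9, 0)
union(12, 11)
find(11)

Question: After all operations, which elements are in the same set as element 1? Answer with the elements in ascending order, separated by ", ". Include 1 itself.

Answer: 0, 1, 2, 4, 5, 6, 9, 10, 11, 12

Derivation:
Step 1: union(1, 2) -> merged; set of 1 now {1, 2}
Step 2: find(1) -> no change; set of 1 is {1, 2}
Step 3: find(0) -> no change; set of 0 is {0}
Step 4: find(2) -> no change; set of 2 is {1, 2}
Step 5: find(9) -> no change; set of 9 is {9}
Step 6: union(2, 10) -> merged; set of 2 now {1, 2, 10}
Step 7: union(6, 10) -> merged; set of 6 now {1, 2, 6, 10}
Step 8: union(10, 4) -> merged; set of 10 now {1, 2, 4, 6, 10}
Step 9: union(12, 5) -> merged; set of 12 now {5, 12}
Step 10: union(6, 10) -> already same set; set of 6 now {1, 2, 4, 6, 10}
Step 11: find(1) -> no change; set of 1 is {1, 2, 4, 6, 10}
Step 12: find(12) -> no change; set of 12 is {5, 12}
Step 13: union(2, 5) -> merged; set of 2 now {1, 2, 4, 5, 6, 10, 12}
Step 14: find(2) -> no change; set of 2 is {1, 2, 4, 5, 6, 10, 12}
Step 15: find(3) -> no change; set of 3 is {3}
Step 16: find(10) -> no change; set of 10 is {1, 2, 4, 5, 6, 10, 12}
Step 17: union(9, 10) -> merged; set of 9 now {1, 2, 4, 5, 6, 9, 10, 12}
Step 18: union(0, 2) -> merged; set of 0 now {0, 1, 2, 4, 5, 6, 9, 10, 12}
Step 19: union(8, 7) -> merged; set of 8 now {7, 8}
Step 20: union(9, 0) -> already same set; set of 9 now {0, 1, 2, 4, 5, 6, 9, 10, 12}
Step 21: union(12, 11) -> merged; set of 12 now {0, 1, 2, 4, 5, 6, 9, 10, 11, 12}
Step 22: find(11) -> no change; set of 11 is {0, 1, 2, 4, 5, 6, 9, 10, 11, 12}
Component of 1: {0, 1, 2, 4, 5, 6, 9, 10, 11, 12}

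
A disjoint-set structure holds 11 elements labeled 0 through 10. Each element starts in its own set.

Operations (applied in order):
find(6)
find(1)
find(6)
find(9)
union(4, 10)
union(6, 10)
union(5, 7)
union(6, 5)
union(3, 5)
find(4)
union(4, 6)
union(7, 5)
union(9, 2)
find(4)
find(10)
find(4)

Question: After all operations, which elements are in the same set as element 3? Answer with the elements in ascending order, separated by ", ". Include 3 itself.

Step 1: find(6) -> no change; set of 6 is {6}
Step 2: find(1) -> no change; set of 1 is {1}
Step 3: find(6) -> no change; set of 6 is {6}
Step 4: find(9) -> no change; set of 9 is {9}
Step 5: union(4, 10) -> merged; set of 4 now {4, 10}
Step 6: union(6, 10) -> merged; set of 6 now {4, 6, 10}
Step 7: union(5, 7) -> merged; set of 5 now {5, 7}
Step 8: union(6, 5) -> merged; set of 6 now {4, 5, 6, 7, 10}
Step 9: union(3, 5) -> merged; set of 3 now {3, 4, 5, 6, 7, 10}
Step 10: find(4) -> no change; set of 4 is {3, 4, 5, 6, 7, 10}
Step 11: union(4, 6) -> already same set; set of 4 now {3, 4, 5, 6, 7, 10}
Step 12: union(7, 5) -> already same set; set of 7 now {3, 4, 5, 6, 7, 10}
Step 13: union(9, 2) -> merged; set of 9 now {2, 9}
Step 14: find(4) -> no change; set of 4 is {3, 4, 5, 6, 7, 10}
Step 15: find(10) -> no change; set of 10 is {3, 4, 5, 6, 7, 10}
Step 16: find(4) -> no change; set of 4 is {3, 4, 5, 6, 7, 10}
Component of 3: {3, 4, 5, 6, 7, 10}

Answer: 3, 4, 5, 6, 7, 10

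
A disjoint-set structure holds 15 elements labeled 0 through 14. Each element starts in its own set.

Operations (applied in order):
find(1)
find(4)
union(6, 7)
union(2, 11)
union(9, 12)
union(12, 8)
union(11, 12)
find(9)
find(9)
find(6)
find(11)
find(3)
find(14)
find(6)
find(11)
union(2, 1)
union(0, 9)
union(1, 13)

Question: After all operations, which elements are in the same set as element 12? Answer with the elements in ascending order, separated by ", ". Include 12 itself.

Answer: 0, 1, 2, 8, 9, 11, 12, 13

Derivation:
Step 1: find(1) -> no change; set of 1 is {1}
Step 2: find(4) -> no change; set of 4 is {4}
Step 3: union(6, 7) -> merged; set of 6 now {6, 7}
Step 4: union(2, 11) -> merged; set of 2 now {2, 11}
Step 5: union(9, 12) -> merged; set of 9 now {9, 12}
Step 6: union(12, 8) -> merged; set of 12 now {8, 9, 12}
Step 7: union(11, 12) -> merged; set of 11 now {2, 8, 9, 11, 12}
Step 8: find(9) -> no change; set of 9 is {2, 8, 9, 11, 12}
Step 9: find(9) -> no change; set of 9 is {2, 8, 9, 11, 12}
Step 10: find(6) -> no change; set of 6 is {6, 7}
Step 11: find(11) -> no change; set of 11 is {2, 8, 9, 11, 12}
Step 12: find(3) -> no change; set of 3 is {3}
Step 13: find(14) -> no change; set of 14 is {14}
Step 14: find(6) -> no change; set of 6 is {6, 7}
Step 15: find(11) -> no change; set of 11 is {2, 8, 9, 11, 12}
Step 16: union(2, 1) -> merged; set of 2 now {1, 2, 8, 9, 11, 12}
Step 17: union(0, 9) -> merged; set of 0 now {0, 1, 2, 8, 9, 11, 12}
Step 18: union(1, 13) -> merged; set of 1 now {0, 1, 2, 8, 9, 11, 12, 13}
Component of 12: {0, 1, 2, 8, 9, 11, 12, 13}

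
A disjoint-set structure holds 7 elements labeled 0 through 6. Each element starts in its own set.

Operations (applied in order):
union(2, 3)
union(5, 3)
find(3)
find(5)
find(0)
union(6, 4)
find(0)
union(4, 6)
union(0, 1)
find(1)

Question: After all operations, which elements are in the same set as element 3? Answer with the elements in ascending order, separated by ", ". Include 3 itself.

Step 1: union(2, 3) -> merged; set of 2 now {2, 3}
Step 2: union(5, 3) -> merged; set of 5 now {2, 3, 5}
Step 3: find(3) -> no change; set of 3 is {2, 3, 5}
Step 4: find(5) -> no change; set of 5 is {2, 3, 5}
Step 5: find(0) -> no change; set of 0 is {0}
Step 6: union(6, 4) -> merged; set of 6 now {4, 6}
Step 7: find(0) -> no change; set of 0 is {0}
Step 8: union(4, 6) -> already same set; set of 4 now {4, 6}
Step 9: union(0, 1) -> merged; set of 0 now {0, 1}
Step 10: find(1) -> no change; set of 1 is {0, 1}
Component of 3: {2, 3, 5}

Answer: 2, 3, 5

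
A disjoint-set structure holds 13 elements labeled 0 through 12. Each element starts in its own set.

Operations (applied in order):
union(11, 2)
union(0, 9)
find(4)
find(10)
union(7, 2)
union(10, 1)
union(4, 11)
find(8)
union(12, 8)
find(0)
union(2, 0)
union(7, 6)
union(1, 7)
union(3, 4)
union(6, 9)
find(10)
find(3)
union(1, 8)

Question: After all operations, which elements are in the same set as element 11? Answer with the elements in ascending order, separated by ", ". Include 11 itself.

Step 1: union(11, 2) -> merged; set of 11 now {2, 11}
Step 2: union(0, 9) -> merged; set of 0 now {0, 9}
Step 3: find(4) -> no change; set of 4 is {4}
Step 4: find(10) -> no change; set of 10 is {10}
Step 5: union(7, 2) -> merged; set of 7 now {2, 7, 11}
Step 6: union(10, 1) -> merged; set of 10 now {1, 10}
Step 7: union(4, 11) -> merged; set of 4 now {2, 4, 7, 11}
Step 8: find(8) -> no change; set of 8 is {8}
Step 9: union(12, 8) -> merged; set of 12 now {8, 12}
Step 10: find(0) -> no change; set of 0 is {0, 9}
Step 11: union(2, 0) -> merged; set of 2 now {0, 2, 4, 7, 9, 11}
Step 12: union(7, 6) -> merged; set of 7 now {0, 2, 4, 6, 7, 9, 11}
Step 13: union(1, 7) -> merged; set of 1 now {0, 1, 2, 4, 6, 7, 9, 10, 11}
Step 14: union(3, 4) -> merged; set of 3 now {0, 1, 2, 3, 4, 6, 7, 9, 10, 11}
Step 15: union(6, 9) -> already same set; set of 6 now {0, 1, 2, 3, 4, 6, 7, 9, 10, 11}
Step 16: find(10) -> no change; set of 10 is {0, 1, 2, 3, 4, 6, 7, 9, 10, 11}
Step 17: find(3) -> no change; set of 3 is {0, 1, 2, 3, 4, 6, 7, 9, 10, 11}
Step 18: union(1, 8) -> merged; set of 1 now {0, 1, 2, 3, 4, 6, 7, 8, 9, 10, 11, 12}
Component of 11: {0, 1, 2, 3, 4, 6, 7, 8, 9, 10, 11, 12}

Answer: 0, 1, 2, 3, 4, 6, 7, 8, 9, 10, 11, 12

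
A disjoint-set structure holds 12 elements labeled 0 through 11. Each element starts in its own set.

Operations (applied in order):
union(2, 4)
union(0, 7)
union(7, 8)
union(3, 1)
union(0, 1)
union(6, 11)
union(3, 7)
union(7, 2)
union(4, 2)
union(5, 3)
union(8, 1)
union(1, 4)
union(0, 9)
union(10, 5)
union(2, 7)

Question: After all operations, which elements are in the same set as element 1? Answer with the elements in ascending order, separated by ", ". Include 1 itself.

Answer: 0, 1, 2, 3, 4, 5, 7, 8, 9, 10

Derivation:
Step 1: union(2, 4) -> merged; set of 2 now {2, 4}
Step 2: union(0, 7) -> merged; set of 0 now {0, 7}
Step 3: union(7, 8) -> merged; set of 7 now {0, 7, 8}
Step 4: union(3, 1) -> merged; set of 3 now {1, 3}
Step 5: union(0, 1) -> merged; set of 0 now {0, 1, 3, 7, 8}
Step 6: union(6, 11) -> merged; set of 6 now {6, 11}
Step 7: union(3, 7) -> already same set; set of 3 now {0, 1, 3, 7, 8}
Step 8: union(7, 2) -> merged; set of 7 now {0, 1, 2, 3, 4, 7, 8}
Step 9: union(4, 2) -> already same set; set of 4 now {0, 1, 2, 3, 4, 7, 8}
Step 10: union(5, 3) -> merged; set of 5 now {0, 1, 2, 3, 4, 5, 7, 8}
Step 11: union(8, 1) -> already same set; set of 8 now {0, 1, 2, 3, 4, 5, 7, 8}
Step 12: union(1, 4) -> already same set; set of 1 now {0, 1, 2, 3, 4, 5, 7, 8}
Step 13: union(0, 9) -> merged; set of 0 now {0, 1, 2, 3, 4, 5, 7, 8, 9}
Step 14: union(10, 5) -> merged; set of 10 now {0, 1, 2, 3, 4, 5, 7, 8, 9, 10}
Step 15: union(2, 7) -> already same set; set of 2 now {0, 1, 2, 3, 4, 5, 7, 8, 9, 10}
Component of 1: {0, 1, 2, 3, 4, 5, 7, 8, 9, 10}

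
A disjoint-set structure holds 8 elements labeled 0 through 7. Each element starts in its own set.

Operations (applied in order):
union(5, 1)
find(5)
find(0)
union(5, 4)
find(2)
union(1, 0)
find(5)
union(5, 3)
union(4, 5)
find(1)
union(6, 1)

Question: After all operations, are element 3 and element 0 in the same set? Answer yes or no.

Answer: yes

Derivation:
Step 1: union(5, 1) -> merged; set of 5 now {1, 5}
Step 2: find(5) -> no change; set of 5 is {1, 5}
Step 3: find(0) -> no change; set of 0 is {0}
Step 4: union(5, 4) -> merged; set of 5 now {1, 4, 5}
Step 5: find(2) -> no change; set of 2 is {2}
Step 6: union(1, 0) -> merged; set of 1 now {0, 1, 4, 5}
Step 7: find(5) -> no change; set of 5 is {0, 1, 4, 5}
Step 8: union(5, 3) -> merged; set of 5 now {0, 1, 3, 4, 5}
Step 9: union(4, 5) -> already same set; set of 4 now {0, 1, 3, 4, 5}
Step 10: find(1) -> no change; set of 1 is {0, 1, 3, 4, 5}
Step 11: union(6, 1) -> merged; set of 6 now {0, 1, 3, 4, 5, 6}
Set of 3: {0, 1, 3, 4, 5, 6}; 0 is a member.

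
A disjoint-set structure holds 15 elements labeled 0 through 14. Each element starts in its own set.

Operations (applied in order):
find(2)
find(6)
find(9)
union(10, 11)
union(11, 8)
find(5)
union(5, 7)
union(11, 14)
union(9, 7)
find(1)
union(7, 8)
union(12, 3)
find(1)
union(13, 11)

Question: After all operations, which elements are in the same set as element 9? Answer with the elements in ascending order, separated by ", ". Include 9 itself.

Answer: 5, 7, 8, 9, 10, 11, 13, 14

Derivation:
Step 1: find(2) -> no change; set of 2 is {2}
Step 2: find(6) -> no change; set of 6 is {6}
Step 3: find(9) -> no change; set of 9 is {9}
Step 4: union(10, 11) -> merged; set of 10 now {10, 11}
Step 5: union(11, 8) -> merged; set of 11 now {8, 10, 11}
Step 6: find(5) -> no change; set of 5 is {5}
Step 7: union(5, 7) -> merged; set of 5 now {5, 7}
Step 8: union(11, 14) -> merged; set of 11 now {8, 10, 11, 14}
Step 9: union(9, 7) -> merged; set of 9 now {5, 7, 9}
Step 10: find(1) -> no change; set of 1 is {1}
Step 11: union(7, 8) -> merged; set of 7 now {5, 7, 8, 9, 10, 11, 14}
Step 12: union(12, 3) -> merged; set of 12 now {3, 12}
Step 13: find(1) -> no change; set of 1 is {1}
Step 14: union(13, 11) -> merged; set of 13 now {5, 7, 8, 9, 10, 11, 13, 14}
Component of 9: {5, 7, 8, 9, 10, 11, 13, 14}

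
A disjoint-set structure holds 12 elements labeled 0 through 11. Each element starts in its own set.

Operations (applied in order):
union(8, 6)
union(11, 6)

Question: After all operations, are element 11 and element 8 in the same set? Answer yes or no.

Step 1: union(8, 6) -> merged; set of 8 now {6, 8}
Step 2: union(11, 6) -> merged; set of 11 now {6, 8, 11}
Set of 11: {6, 8, 11}; 8 is a member.

Answer: yes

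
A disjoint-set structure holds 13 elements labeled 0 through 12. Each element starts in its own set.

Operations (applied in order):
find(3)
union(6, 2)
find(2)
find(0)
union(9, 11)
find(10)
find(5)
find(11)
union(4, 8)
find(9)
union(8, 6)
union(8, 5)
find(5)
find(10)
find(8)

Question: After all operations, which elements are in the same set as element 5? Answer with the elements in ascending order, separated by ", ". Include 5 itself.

Answer: 2, 4, 5, 6, 8

Derivation:
Step 1: find(3) -> no change; set of 3 is {3}
Step 2: union(6, 2) -> merged; set of 6 now {2, 6}
Step 3: find(2) -> no change; set of 2 is {2, 6}
Step 4: find(0) -> no change; set of 0 is {0}
Step 5: union(9, 11) -> merged; set of 9 now {9, 11}
Step 6: find(10) -> no change; set of 10 is {10}
Step 7: find(5) -> no change; set of 5 is {5}
Step 8: find(11) -> no change; set of 11 is {9, 11}
Step 9: union(4, 8) -> merged; set of 4 now {4, 8}
Step 10: find(9) -> no change; set of 9 is {9, 11}
Step 11: union(8, 6) -> merged; set of 8 now {2, 4, 6, 8}
Step 12: union(8, 5) -> merged; set of 8 now {2, 4, 5, 6, 8}
Step 13: find(5) -> no change; set of 5 is {2, 4, 5, 6, 8}
Step 14: find(10) -> no change; set of 10 is {10}
Step 15: find(8) -> no change; set of 8 is {2, 4, 5, 6, 8}
Component of 5: {2, 4, 5, 6, 8}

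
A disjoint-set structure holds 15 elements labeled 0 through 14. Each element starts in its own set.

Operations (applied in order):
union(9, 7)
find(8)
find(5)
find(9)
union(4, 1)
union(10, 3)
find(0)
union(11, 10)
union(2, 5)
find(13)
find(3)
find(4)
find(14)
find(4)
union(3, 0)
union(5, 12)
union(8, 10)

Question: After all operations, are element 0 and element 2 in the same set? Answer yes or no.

Step 1: union(9, 7) -> merged; set of 9 now {7, 9}
Step 2: find(8) -> no change; set of 8 is {8}
Step 3: find(5) -> no change; set of 5 is {5}
Step 4: find(9) -> no change; set of 9 is {7, 9}
Step 5: union(4, 1) -> merged; set of 4 now {1, 4}
Step 6: union(10, 3) -> merged; set of 10 now {3, 10}
Step 7: find(0) -> no change; set of 0 is {0}
Step 8: union(11, 10) -> merged; set of 11 now {3, 10, 11}
Step 9: union(2, 5) -> merged; set of 2 now {2, 5}
Step 10: find(13) -> no change; set of 13 is {13}
Step 11: find(3) -> no change; set of 3 is {3, 10, 11}
Step 12: find(4) -> no change; set of 4 is {1, 4}
Step 13: find(14) -> no change; set of 14 is {14}
Step 14: find(4) -> no change; set of 4 is {1, 4}
Step 15: union(3, 0) -> merged; set of 3 now {0, 3, 10, 11}
Step 16: union(5, 12) -> merged; set of 5 now {2, 5, 12}
Step 17: union(8, 10) -> merged; set of 8 now {0, 3, 8, 10, 11}
Set of 0: {0, 3, 8, 10, 11}; 2 is not a member.

Answer: no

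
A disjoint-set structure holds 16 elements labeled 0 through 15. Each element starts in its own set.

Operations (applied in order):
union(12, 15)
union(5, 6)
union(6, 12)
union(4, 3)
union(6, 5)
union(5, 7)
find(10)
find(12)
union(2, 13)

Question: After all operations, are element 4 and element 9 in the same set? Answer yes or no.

Answer: no

Derivation:
Step 1: union(12, 15) -> merged; set of 12 now {12, 15}
Step 2: union(5, 6) -> merged; set of 5 now {5, 6}
Step 3: union(6, 12) -> merged; set of 6 now {5, 6, 12, 15}
Step 4: union(4, 3) -> merged; set of 4 now {3, 4}
Step 5: union(6, 5) -> already same set; set of 6 now {5, 6, 12, 15}
Step 6: union(5, 7) -> merged; set of 5 now {5, 6, 7, 12, 15}
Step 7: find(10) -> no change; set of 10 is {10}
Step 8: find(12) -> no change; set of 12 is {5, 6, 7, 12, 15}
Step 9: union(2, 13) -> merged; set of 2 now {2, 13}
Set of 4: {3, 4}; 9 is not a member.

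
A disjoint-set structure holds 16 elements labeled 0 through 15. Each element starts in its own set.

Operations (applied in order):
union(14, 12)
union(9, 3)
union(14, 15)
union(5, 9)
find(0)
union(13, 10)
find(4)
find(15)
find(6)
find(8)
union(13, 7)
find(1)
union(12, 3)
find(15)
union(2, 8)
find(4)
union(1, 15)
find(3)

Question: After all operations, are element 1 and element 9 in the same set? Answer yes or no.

Step 1: union(14, 12) -> merged; set of 14 now {12, 14}
Step 2: union(9, 3) -> merged; set of 9 now {3, 9}
Step 3: union(14, 15) -> merged; set of 14 now {12, 14, 15}
Step 4: union(5, 9) -> merged; set of 5 now {3, 5, 9}
Step 5: find(0) -> no change; set of 0 is {0}
Step 6: union(13, 10) -> merged; set of 13 now {10, 13}
Step 7: find(4) -> no change; set of 4 is {4}
Step 8: find(15) -> no change; set of 15 is {12, 14, 15}
Step 9: find(6) -> no change; set of 6 is {6}
Step 10: find(8) -> no change; set of 8 is {8}
Step 11: union(13, 7) -> merged; set of 13 now {7, 10, 13}
Step 12: find(1) -> no change; set of 1 is {1}
Step 13: union(12, 3) -> merged; set of 12 now {3, 5, 9, 12, 14, 15}
Step 14: find(15) -> no change; set of 15 is {3, 5, 9, 12, 14, 15}
Step 15: union(2, 8) -> merged; set of 2 now {2, 8}
Step 16: find(4) -> no change; set of 4 is {4}
Step 17: union(1, 15) -> merged; set of 1 now {1, 3, 5, 9, 12, 14, 15}
Step 18: find(3) -> no change; set of 3 is {1, 3, 5, 9, 12, 14, 15}
Set of 1: {1, 3, 5, 9, 12, 14, 15}; 9 is a member.

Answer: yes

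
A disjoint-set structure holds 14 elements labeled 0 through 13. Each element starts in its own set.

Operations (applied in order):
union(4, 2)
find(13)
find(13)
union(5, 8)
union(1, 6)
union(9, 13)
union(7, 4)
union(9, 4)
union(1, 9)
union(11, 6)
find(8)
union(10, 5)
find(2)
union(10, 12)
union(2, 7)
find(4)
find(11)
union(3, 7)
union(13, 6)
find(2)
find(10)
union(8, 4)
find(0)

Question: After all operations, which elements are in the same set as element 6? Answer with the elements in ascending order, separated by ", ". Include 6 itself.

Answer: 1, 2, 3, 4, 5, 6, 7, 8, 9, 10, 11, 12, 13

Derivation:
Step 1: union(4, 2) -> merged; set of 4 now {2, 4}
Step 2: find(13) -> no change; set of 13 is {13}
Step 3: find(13) -> no change; set of 13 is {13}
Step 4: union(5, 8) -> merged; set of 5 now {5, 8}
Step 5: union(1, 6) -> merged; set of 1 now {1, 6}
Step 6: union(9, 13) -> merged; set of 9 now {9, 13}
Step 7: union(7, 4) -> merged; set of 7 now {2, 4, 7}
Step 8: union(9, 4) -> merged; set of 9 now {2, 4, 7, 9, 13}
Step 9: union(1, 9) -> merged; set of 1 now {1, 2, 4, 6, 7, 9, 13}
Step 10: union(11, 6) -> merged; set of 11 now {1, 2, 4, 6, 7, 9, 11, 13}
Step 11: find(8) -> no change; set of 8 is {5, 8}
Step 12: union(10, 5) -> merged; set of 10 now {5, 8, 10}
Step 13: find(2) -> no change; set of 2 is {1, 2, 4, 6, 7, 9, 11, 13}
Step 14: union(10, 12) -> merged; set of 10 now {5, 8, 10, 12}
Step 15: union(2, 7) -> already same set; set of 2 now {1, 2, 4, 6, 7, 9, 11, 13}
Step 16: find(4) -> no change; set of 4 is {1, 2, 4, 6, 7, 9, 11, 13}
Step 17: find(11) -> no change; set of 11 is {1, 2, 4, 6, 7, 9, 11, 13}
Step 18: union(3, 7) -> merged; set of 3 now {1, 2, 3, 4, 6, 7, 9, 11, 13}
Step 19: union(13, 6) -> already same set; set of 13 now {1, 2, 3, 4, 6, 7, 9, 11, 13}
Step 20: find(2) -> no change; set of 2 is {1, 2, 3, 4, 6, 7, 9, 11, 13}
Step 21: find(10) -> no change; set of 10 is {5, 8, 10, 12}
Step 22: union(8, 4) -> merged; set of 8 now {1, 2, 3, 4, 5, 6, 7, 8, 9, 10, 11, 12, 13}
Step 23: find(0) -> no change; set of 0 is {0}
Component of 6: {1, 2, 3, 4, 5, 6, 7, 8, 9, 10, 11, 12, 13}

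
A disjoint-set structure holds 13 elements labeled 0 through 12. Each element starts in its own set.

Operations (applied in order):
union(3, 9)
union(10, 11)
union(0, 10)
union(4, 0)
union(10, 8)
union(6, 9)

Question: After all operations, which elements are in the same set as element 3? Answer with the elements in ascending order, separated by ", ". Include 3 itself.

Answer: 3, 6, 9

Derivation:
Step 1: union(3, 9) -> merged; set of 3 now {3, 9}
Step 2: union(10, 11) -> merged; set of 10 now {10, 11}
Step 3: union(0, 10) -> merged; set of 0 now {0, 10, 11}
Step 4: union(4, 0) -> merged; set of 4 now {0, 4, 10, 11}
Step 5: union(10, 8) -> merged; set of 10 now {0, 4, 8, 10, 11}
Step 6: union(6, 9) -> merged; set of 6 now {3, 6, 9}
Component of 3: {3, 6, 9}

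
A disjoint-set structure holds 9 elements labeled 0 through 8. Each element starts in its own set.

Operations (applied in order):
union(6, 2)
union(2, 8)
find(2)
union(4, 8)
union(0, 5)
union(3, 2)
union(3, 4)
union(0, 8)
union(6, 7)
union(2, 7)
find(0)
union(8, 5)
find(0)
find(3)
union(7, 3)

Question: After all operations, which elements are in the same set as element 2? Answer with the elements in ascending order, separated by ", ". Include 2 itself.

Step 1: union(6, 2) -> merged; set of 6 now {2, 6}
Step 2: union(2, 8) -> merged; set of 2 now {2, 6, 8}
Step 3: find(2) -> no change; set of 2 is {2, 6, 8}
Step 4: union(4, 8) -> merged; set of 4 now {2, 4, 6, 8}
Step 5: union(0, 5) -> merged; set of 0 now {0, 5}
Step 6: union(3, 2) -> merged; set of 3 now {2, 3, 4, 6, 8}
Step 7: union(3, 4) -> already same set; set of 3 now {2, 3, 4, 6, 8}
Step 8: union(0, 8) -> merged; set of 0 now {0, 2, 3, 4, 5, 6, 8}
Step 9: union(6, 7) -> merged; set of 6 now {0, 2, 3, 4, 5, 6, 7, 8}
Step 10: union(2, 7) -> already same set; set of 2 now {0, 2, 3, 4, 5, 6, 7, 8}
Step 11: find(0) -> no change; set of 0 is {0, 2, 3, 4, 5, 6, 7, 8}
Step 12: union(8, 5) -> already same set; set of 8 now {0, 2, 3, 4, 5, 6, 7, 8}
Step 13: find(0) -> no change; set of 0 is {0, 2, 3, 4, 5, 6, 7, 8}
Step 14: find(3) -> no change; set of 3 is {0, 2, 3, 4, 5, 6, 7, 8}
Step 15: union(7, 3) -> already same set; set of 7 now {0, 2, 3, 4, 5, 6, 7, 8}
Component of 2: {0, 2, 3, 4, 5, 6, 7, 8}

Answer: 0, 2, 3, 4, 5, 6, 7, 8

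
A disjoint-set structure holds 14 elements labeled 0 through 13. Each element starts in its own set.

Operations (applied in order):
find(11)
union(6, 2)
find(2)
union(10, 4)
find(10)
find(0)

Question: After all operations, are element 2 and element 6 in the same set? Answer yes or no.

Step 1: find(11) -> no change; set of 11 is {11}
Step 2: union(6, 2) -> merged; set of 6 now {2, 6}
Step 3: find(2) -> no change; set of 2 is {2, 6}
Step 4: union(10, 4) -> merged; set of 10 now {4, 10}
Step 5: find(10) -> no change; set of 10 is {4, 10}
Step 6: find(0) -> no change; set of 0 is {0}
Set of 2: {2, 6}; 6 is a member.

Answer: yes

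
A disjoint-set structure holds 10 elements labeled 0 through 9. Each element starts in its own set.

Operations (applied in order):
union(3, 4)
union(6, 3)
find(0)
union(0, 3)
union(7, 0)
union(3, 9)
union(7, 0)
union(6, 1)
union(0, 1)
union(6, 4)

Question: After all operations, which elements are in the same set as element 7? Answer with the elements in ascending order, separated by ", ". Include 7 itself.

Answer: 0, 1, 3, 4, 6, 7, 9

Derivation:
Step 1: union(3, 4) -> merged; set of 3 now {3, 4}
Step 2: union(6, 3) -> merged; set of 6 now {3, 4, 6}
Step 3: find(0) -> no change; set of 0 is {0}
Step 4: union(0, 3) -> merged; set of 0 now {0, 3, 4, 6}
Step 5: union(7, 0) -> merged; set of 7 now {0, 3, 4, 6, 7}
Step 6: union(3, 9) -> merged; set of 3 now {0, 3, 4, 6, 7, 9}
Step 7: union(7, 0) -> already same set; set of 7 now {0, 3, 4, 6, 7, 9}
Step 8: union(6, 1) -> merged; set of 6 now {0, 1, 3, 4, 6, 7, 9}
Step 9: union(0, 1) -> already same set; set of 0 now {0, 1, 3, 4, 6, 7, 9}
Step 10: union(6, 4) -> already same set; set of 6 now {0, 1, 3, 4, 6, 7, 9}
Component of 7: {0, 1, 3, 4, 6, 7, 9}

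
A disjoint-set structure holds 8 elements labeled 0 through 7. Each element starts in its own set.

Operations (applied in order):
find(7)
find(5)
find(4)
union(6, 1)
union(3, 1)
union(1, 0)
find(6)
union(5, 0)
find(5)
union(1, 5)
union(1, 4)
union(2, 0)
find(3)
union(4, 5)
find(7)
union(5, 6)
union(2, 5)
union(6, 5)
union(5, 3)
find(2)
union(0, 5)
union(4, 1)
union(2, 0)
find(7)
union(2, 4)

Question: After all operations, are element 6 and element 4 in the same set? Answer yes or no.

Step 1: find(7) -> no change; set of 7 is {7}
Step 2: find(5) -> no change; set of 5 is {5}
Step 3: find(4) -> no change; set of 4 is {4}
Step 4: union(6, 1) -> merged; set of 6 now {1, 6}
Step 5: union(3, 1) -> merged; set of 3 now {1, 3, 6}
Step 6: union(1, 0) -> merged; set of 1 now {0, 1, 3, 6}
Step 7: find(6) -> no change; set of 6 is {0, 1, 3, 6}
Step 8: union(5, 0) -> merged; set of 5 now {0, 1, 3, 5, 6}
Step 9: find(5) -> no change; set of 5 is {0, 1, 3, 5, 6}
Step 10: union(1, 5) -> already same set; set of 1 now {0, 1, 3, 5, 6}
Step 11: union(1, 4) -> merged; set of 1 now {0, 1, 3, 4, 5, 6}
Step 12: union(2, 0) -> merged; set of 2 now {0, 1, 2, 3, 4, 5, 6}
Step 13: find(3) -> no change; set of 3 is {0, 1, 2, 3, 4, 5, 6}
Step 14: union(4, 5) -> already same set; set of 4 now {0, 1, 2, 3, 4, 5, 6}
Step 15: find(7) -> no change; set of 7 is {7}
Step 16: union(5, 6) -> already same set; set of 5 now {0, 1, 2, 3, 4, 5, 6}
Step 17: union(2, 5) -> already same set; set of 2 now {0, 1, 2, 3, 4, 5, 6}
Step 18: union(6, 5) -> already same set; set of 6 now {0, 1, 2, 3, 4, 5, 6}
Step 19: union(5, 3) -> already same set; set of 5 now {0, 1, 2, 3, 4, 5, 6}
Step 20: find(2) -> no change; set of 2 is {0, 1, 2, 3, 4, 5, 6}
Step 21: union(0, 5) -> already same set; set of 0 now {0, 1, 2, 3, 4, 5, 6}
Step 22: union(4, 1) -> already same set; set of 4 now {0, 1, 2, 3, 4, 5, 6}
Step 23: union(2, 0) -> already same set; set of 2 now {0, 1, 2, 3, 4, 5, 6}
Step 24: find(7) -> no change; set of 7 is {7}
Step 25: union(2, 4) -> already same set; set of 2 now {0, 1, 2, 3, 4, 5, 6}
Set of 6: {0, 1, 2, 3, 4, 5, 6}; 4 is a member.

Answer: yes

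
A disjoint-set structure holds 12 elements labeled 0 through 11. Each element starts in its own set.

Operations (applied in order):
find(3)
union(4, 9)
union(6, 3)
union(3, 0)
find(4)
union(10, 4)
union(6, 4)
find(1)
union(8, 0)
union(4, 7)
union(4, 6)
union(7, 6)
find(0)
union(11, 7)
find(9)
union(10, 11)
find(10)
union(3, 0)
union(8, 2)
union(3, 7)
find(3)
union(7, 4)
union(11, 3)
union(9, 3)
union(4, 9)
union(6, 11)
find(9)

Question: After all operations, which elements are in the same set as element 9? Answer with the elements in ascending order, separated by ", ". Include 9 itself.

Step 1: find(3) -> no change; set of 3 is {3}
Step 2: union(4, 9) -> merged; set of 4 now {4, 9}
Step 3: union(6, 3) -> merged; set of 6 now {3, 6}
Step 4: union(3, 0) -> merged; set of 3 now {0, 3, 6}
Step 5: find(4) -> no change; set of 4 is {4, 9}
Step 6: union(10, 4) -> merged; set of 10 now {4, 9, 10}
Step 7: union(6, 4) -> merged; set of 6 now {0, 3, 4, 6, 9, 10}
Step 8: find(1) -> no change; set of 1 is {1}
Step 9: union(8, 0) -> merged; set of 8 now {0, 3, 4, 6, 8, 9, 10}
Step 10: union(4, 7) -> merged; set of 4 now {0, 3, 4, 6, 7, 8, 9, 10}
Step 11: union(4, 6) -> already same set; set of 4 now {0, 3, 4, 6, 7, 8, 9, 10}
Step 12: union(7, 6) -> already same set; set of 7 now {0, 3, 4, 6, 7, 8, 9, 10}
Step 13: find(0) -> no change; set of 0 is {0, 3, 4, 6, 7, 8, 9, 10}
Step 14: union(11, 7) -> merged; set of 11 now {0, 3, 4, 6, 7, 8, 9, 10, 11}
Step 15: find(9) -> no change; set of 9 is {0, 3, 4, 6, 7, 8, 9, 10, 11}
Step 16: union(10, 11) -> already same set; set of 10 now {0, 3, 4, 6, 7, 8, 9, 10, 11}
Step 17: find(10) -> no change; set of 10 is {0, 3, 4, 6, 7, 8, 9, 10, 11}
Step 18: union(3, 0) -> already same set; set of 3 now {0, 3, 4, 6, 7, 8, 9, 10, 11}
Step 19: union(8, 2) -> merged; set of 8 now {0, 2, 3, 4, 6, 7, 8, 9, 10, 11}
Step 20: union(3, 7) -> already same set; set of 3 now {0, 2, 3, 4, 6, 7, 8, 9, 10, 11}
Step 21: find(3) -> no change; set of 3 is {0, 2, 3, 4, 6, 7, 8, 9, 10, 11}
Step 22: union(7, 4) -> already same set; set of 7 now {0, 2, 3, 4, 6, 7, 8, 9, 10, 11}
Step 23: union(11, 3) -> already same set; set of 11 now {0, 2, 3, 4, 6, 7, 8, 9, 10, 11}
Step 24: union(9, 3) -> already same set; set of 9 now {0, 2, 3, 4, 6, 7, 8, 9, 10, 11}
Step 25: union(4, 9) -> already same set; set of 4 now {0, 2, 3, 4, 6, 7, 8, 9, 10, 11}
Step 26: union(6, 11) -> already same set; set of 6 now {0, 2, 3, 4, 6, 7, 8, 9, 10, 11}
Step 27: find(9) -> no change; set of 9 is {0, 2, 3, 4, 6, 7, 8, 9, 10, 11}
Component of 9: {0, 2, 3, 4, 6, 7, 8, 9, 10, 11}

Answer: 0, 2, 3, 4, 6, 7, 8, 9, 10, 11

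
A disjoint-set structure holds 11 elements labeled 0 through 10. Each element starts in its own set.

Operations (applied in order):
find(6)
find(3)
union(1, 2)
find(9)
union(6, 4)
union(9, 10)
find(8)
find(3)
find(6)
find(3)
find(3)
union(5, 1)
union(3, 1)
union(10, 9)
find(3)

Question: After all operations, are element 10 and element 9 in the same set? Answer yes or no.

Answer: yes

Derivation:
Step 1: find(6) -> no change; set of 6 is {6}
Step 2: find(3) -> no change; set of 3 is {3}
Step 3: union(1, 2) -> merged; set of 1 now {1, 2}
Step 4: find(9) -> no change; set of 9 is {9}
Step 5: union(6, 4) -> merged; set of 6 now {4, 6}
Step 6: union(9, 10) -> merged; set of 9 now {9, 10}
Step 7: find(8) -> no change; set of 8 is {8}
Step 8: find(3) -> no change; set of 3 is {3}
Step 9: find(6) -> no change; set of 6 is {4, 6}
Step 10: find(3) -> no change; set of 3 is {3}
Step 11: find(3) -> no change; set of 3 is {3}
Step 12: union(5, 1) -> merged; set of 5 now {1, 2, 5}
Step 13: union(3, 1) -> merged; set of 3 now {1, 2, 3, 5}
Step 14: union(10, 9) -> already same set; set of 10 now {9, 10}
Step 15: find(3) -> no change; set of 3 is {1, 2, 3, 5}
Set of 10: {9, 10}; 9 is a member.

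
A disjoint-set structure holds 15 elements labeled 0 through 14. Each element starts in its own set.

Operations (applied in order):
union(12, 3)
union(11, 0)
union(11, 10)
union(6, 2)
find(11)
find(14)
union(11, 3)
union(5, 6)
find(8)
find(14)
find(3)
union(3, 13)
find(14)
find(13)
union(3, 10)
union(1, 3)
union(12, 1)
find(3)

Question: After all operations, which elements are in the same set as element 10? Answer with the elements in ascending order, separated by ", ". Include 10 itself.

Step 1: union(12, 3) -> merged; set of 12 now {3, 12}
Step 2: union(11, 0) -> merged; set of 11 now {0, 11}
Step 3: union(11, 10) -> merged; set of 11 now {0, 10, 11}
Step 4: union(6, 2) -> merged; set of 6 now {2, 6}
Step 5: find(11) -> no change; set of 11 is {0, 10, 11}
Step 6: find(14) -> no change; set of 14 is {14}
Step 7: union(11, 3) -> merged; set of 11 now {0, 3, 10, 11, 12}
Step 8: union(5, 6) -> merged; set of 5 now {2, 5, 6}
Step 9: find(8) -> no change; set of 8 is {8}
Step 10: find(14) -> no change; set of 14 is {14}
Step 11: find(3) -> no change; set of 3 is {0, 3, 10, 11, 12}
Step 12: union(3, 13) -> merged; set of 3 now {0, 3, 10, 11, 12, 13}
Step 13: find(14) -> no change; set of 14 is {14}
Step 14: find(13) -> no change; set of 13 is {0, 3, 10, 11, 12, 13}
Step 15: union(3, 10) -> already same set; set of 3 now {0, 3, 10, 11, 12, 13}
Step 16: union(1, 3) -> merged; set of 1 now {0, 1, 3, 10, 11, 12, 13}
Step 17: union(12, 1) -> already same set; set of 12 now {0, 1, 3, 10, 11, 12, 13}
Step 18: find(3) -> no change; set of 3 is {0, 1, 3, 10, 11, 12, 13}
Component of 10: {0, 1, 3, 10, 11, 12, 13}

Answer: 0, 1, 3, 10, 11, 12, 13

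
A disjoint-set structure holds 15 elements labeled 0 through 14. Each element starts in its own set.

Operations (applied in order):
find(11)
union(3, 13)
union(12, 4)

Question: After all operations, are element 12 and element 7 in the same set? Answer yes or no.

Answer: no

Derivation:
Step 1: find(11) -> no change; set of 11 is {11}
Step 2: union(3, 13) -> merged; set of 3 now {3, 13}
Step 3: union(12, 4) -> merged; set of 12 now {4, 12}
Set of 12: {4, 12}; 7 is not a member.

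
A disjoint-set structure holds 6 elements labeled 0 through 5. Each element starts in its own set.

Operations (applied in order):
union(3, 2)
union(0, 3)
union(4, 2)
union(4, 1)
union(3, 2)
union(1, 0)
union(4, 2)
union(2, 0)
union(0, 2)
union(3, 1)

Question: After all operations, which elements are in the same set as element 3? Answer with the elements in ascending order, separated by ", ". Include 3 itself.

Step 1: union(3, 2) -> merged; set of 3 now {2, 3}
Step 2: union(0, 3) -> merged; set of 0 now {0, 2, 3}
Step 3: union(4, 2) -> merged; set of 4 now {0, 2, 3, 4}
Step 4: union(4, 1) -> merged; set of 4 now {0, 1, 2, 3, 4}
Step 5: union(3, 2) -> already same set; set of 3 now {0, 1, 2, 3, 4}
Step 6: union(1, 0) -> already same set; set of 1 now {0, 1, 2, 3, 4}
Step 7: union(4, 2) -> already same set; set of 4 now {0, 1, 2, 3, 4}
Step 8: union(2, 0) -> already same set; set of 2 now {0, 1, 2, 3, 4}
Step 9: union(0, 2) -> already same set; set of 0 now {0, 1, 2, 3, 4}
Step 10: union(3, 1) -> already same set; set of 3 now {0, 1, 2, 3, 4}
Component of 3: {0, 1, 2, 3, 4}

Answer: 0, 1, 2, 3, 4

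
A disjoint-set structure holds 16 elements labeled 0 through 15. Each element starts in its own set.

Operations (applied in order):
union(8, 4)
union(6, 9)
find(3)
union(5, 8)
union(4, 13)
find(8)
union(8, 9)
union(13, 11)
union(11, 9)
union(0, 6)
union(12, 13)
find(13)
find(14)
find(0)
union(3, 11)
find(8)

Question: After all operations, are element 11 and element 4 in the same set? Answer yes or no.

Answer: yes

Derivation:
Step 1: union(8, 4) -> merged; set of 8 now {4, 8}
Step 2: union(6, 9) -> merged; set of 6 now {6, 9}
Step 3: find(3) -> no change; set of 3 is {3}
Step 4: union(5, 8) -> merged; set of 5 now {4, 5, 8}
Step 5: union(4, 13) -> merged; set of 4 now {4, 5, 8, 13}
Step 6: find(8) -> no change; set of 8 is {4, 5, 8, 13}
Step 7: union(8, 9) -> merged; set of 8 now {4, 5, 6, 8, 9, 13}
Step 8: union(13, 11) -> merged; set of 13 now {4, 5, 6, 8, 9, 11, 13}
Step 9: union(11, 9) -> already same set; set of 11 now {4, 5, 6, 8, 9, 11, 13}
Step 10: union(0, 6) -> merged; set of 0 now {0, 4, 5, 6, 8, 9, 11, 13}
Step 11: union(12, 13) -> merged; set of 12 now {0, 4, 5, 6, 8, 9, 11, 12, 13}
Step 12: find(13) -> no change; set of 13 is {0, 4, 5, 6, 8, 9, 11, 12, 13}
Step 13: find(14) -> no change; set of 14 is {14}
Step 14: find(0) -> no change; set of 0 is {0, 4, 5, 6, 8, 9, 11, 12, 13}
Step 15: union(3, 11) -> merged; set of 3 now {0, 3, 4, 5, 6, 8, 9, 11, 12, 13}
Step 16: find(8) -> no change; set of 8 is {0, 3, 4, 5, 6, 8, 9, 11, 12, 13}
Set of 11: {0, 3, 4, 5, 6, 8, 9, 11, 12, 13}; 4 is a member.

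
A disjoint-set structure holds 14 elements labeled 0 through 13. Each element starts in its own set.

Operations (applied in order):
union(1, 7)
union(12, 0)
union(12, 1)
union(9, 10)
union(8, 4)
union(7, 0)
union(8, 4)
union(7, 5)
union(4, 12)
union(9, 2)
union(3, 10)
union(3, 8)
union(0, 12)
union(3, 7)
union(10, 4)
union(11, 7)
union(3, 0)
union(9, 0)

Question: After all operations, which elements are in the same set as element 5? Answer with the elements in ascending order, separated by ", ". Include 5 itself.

Step 1: union(1, 7) -> merged; set of 1 now {1, 7}
Step 2: union(12, 0) -> merged; set of 12 now {0, 12}
Step 3: union(12, 1) -> merged; set of 12 now {0, 1, 7, 12}
Step 4: union(9, 10) -> merged; set of 9 now {9, 10}
Step 5: union(8, 4) -> merged; set of 8 now {4, 8}
Step 6: union(7, 0) -> already same set; set of 7 now {0, 1, 7, 12}
Step 7: union(8, 4) -> already same set; set of 8 now {4, 8}
Step 8: union(7, 5) -> merged; set of 7 now {0, 1, 5, 7, 12}
Step 9: union(4, 12) -> merged; set of 4 now {0, 1, 4, 5, 7, 8, 12}
Step 10: union(9, 2) -> merged; set of 9 now {2, 9, 10}
Step 11: union(3, 10) -> merged; set of 3 now {2, 3, 9, 10}
Step 12: union(3, 8) -> merged; set of 3 now {0, 1, 2, 3, 4, 5, 7, 8, 9, 10, 12}
Step 13: union(0, 12) -> already same set; set of 0 now {0, 1, 2, 3, 4, 5, 7, 8, 9, 10, 12}
Step 14: union(3, 7) -> already same set; set of 3 now {0, 1, 2, 3, 4, 5, 7, 8, 9, 10, 12}
Step 15: union(10, 4) -> already same set; set of 10 now {0, 1, 2, 3, 4, 5, 7, 8, 9, 10, 12}
Step 16: union(11, 7) -> merged; set of 11 now {0, 1, 2, 3, 4, 5, 7, 8, 9, 10, 11, 12}
Step 17: union(3, 0) -> already same set; set of 3 now {0, 1, 2, 3, 4, 5, 7, 8, 9, 10, 11, 12}
Step 18: union(9, 0) -> already same set; set of 9 now {0, 1, 2, 3, 4, 5, 7, 8, 9, 10, 11, 12}
Component of 5: {0, 1, 2, 3, 4, 5, 7, 8, 9, 10, 11, 12}

Answer: 0, 1, 2, 3, 4, 5, 7, 8, 9, 10, 11, 12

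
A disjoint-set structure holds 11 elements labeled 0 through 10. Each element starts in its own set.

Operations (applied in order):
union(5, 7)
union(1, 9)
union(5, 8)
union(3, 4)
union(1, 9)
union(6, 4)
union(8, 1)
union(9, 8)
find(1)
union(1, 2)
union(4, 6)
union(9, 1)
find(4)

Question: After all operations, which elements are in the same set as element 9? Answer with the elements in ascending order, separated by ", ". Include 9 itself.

Answer: 1, 2, 5, 7, 8, 9

Derivation:
Step 1: union(5, 7) -> merged; set of 5 now {5, 7}
Step 2: union(1, 9) -> merged; set of 1 now {1, 9}
Step 3: union(5, 8) -> merged; set of 5 now {5, 7, 8}
Step 4: union(3, 4) -> merged; set of 3 now {3, 4}
Step 5: union(1, 9) -> already same set; set of 1 now {1, 9}
Step 6: union(6, 4) -> merged; set of 6 now {3, 4, 6}
Step 7: union(8, 1) -> merged; set of 8 now {1, 5, 7, 8, 9}
Step 8: union(9, 8) -> already same set; set of 9 now {1, 5, 7, 8, 9}
Step 9: find(1) -> no change; set of 1 is {1, 5, 7, 8, 9}
Step 10: union(1, 2) -> merged; set of 1 now {1, 2, 5, 7, 8, 9}
Step 11: union(4, 6) -> already same set; set of 4 now {3, 4, 6}
Step 12: union(9, 1) -> already same set; set of 9 now {1, 2, 5, 7, 8, 9}
Step 13: find(4) -> no change; set of 4 is {3, 4, 6}
Component of 9: {1, 2, 5, 7, 8, 9}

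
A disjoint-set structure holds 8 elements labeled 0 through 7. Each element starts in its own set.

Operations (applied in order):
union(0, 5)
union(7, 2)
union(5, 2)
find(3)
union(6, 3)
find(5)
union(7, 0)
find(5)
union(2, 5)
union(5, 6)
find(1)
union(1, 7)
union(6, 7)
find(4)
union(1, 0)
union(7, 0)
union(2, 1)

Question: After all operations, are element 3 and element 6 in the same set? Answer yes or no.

Step 1: union(0, 5) -> merged; set of 0 now {0, 5}
Step 2: union(7, 2) -> merged; set of 7 now {2, 7}
Step 3: union(5, 2) -> merged; set of 5 now {0, 2, 5, 7}
Step 4: find(3) -> no change; set of 3 is {3}
Step 5: union(6, 3) -> merged; set of 6 now {3, 6}
Step 6: find(5) -> no change; set of 5 is {0, 2, 5, 7}
Step 7: union(7, 0) -> already same set; set of 7 now {0, 2, 5, 7}
Step 8: find(5) -> no change; set of 5 is {0, 2, 5, 7}
Step 9: union(2, 5) -> already same set; set of 2 now {0, 2, 5, 7}
Step 10: union(5, 6) -> merged; set of 5 now {0, 2, 3, 5, 6, 7}
Step 11: find(1) -> no change; set of 1 is {1}
Step 12: union(1, 7) -> merged; set of 1 now {0, 1, 2, 3, 5, 6, 7}
Step 13: union(6, 7) -> already same set; set of 6 now {0, 1, 2, 3, 5, 6, 7}
Step 14: find(4) -> no change; set of 4 is {4}
Step 15: union(1, 0) -> already same set; set of 1 now {0, 1, 2, 3, 5, 6, 7}
Step 16: union(7, 0) -> already same set; set of 7 now {0, 1, 2, 3, 5, 6, 7}
Step 17: union(2, 1) -> already same set; set of 2 now {0, 1, 2, 3, 5, 6, 7}
Set of 3: {0, 1, 2, 3, 5, 6, 7}; 6 is a member.

Answer: yes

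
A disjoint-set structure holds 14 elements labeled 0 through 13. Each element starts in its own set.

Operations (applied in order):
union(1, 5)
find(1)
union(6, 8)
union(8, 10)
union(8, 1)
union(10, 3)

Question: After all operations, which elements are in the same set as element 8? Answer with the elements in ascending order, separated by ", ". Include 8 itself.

Answer: 1, 3, 5, 6, 8, 10

Derivation:
Step 1: union(1, 5) -> merged; set of 1 now {1, 5}
Step 2: find(1) -> no change; set of 1 is {1, 5}
Step 3: union(6, 8) -> merged; set of 6 now {6, 8}
Step 4: union(8, 10) -> merged; set of 8 now {6, 8, 10}
Step 5: union(8, 1) -> merged; set of 8 now {1, 5, 6, 8, 10}
Step 6: union(10, 3) -> merged; set of 10 now {1, 3, 5, 6, 8, 10}
Component of 8: {1, 3, 5, 6, 8, 10}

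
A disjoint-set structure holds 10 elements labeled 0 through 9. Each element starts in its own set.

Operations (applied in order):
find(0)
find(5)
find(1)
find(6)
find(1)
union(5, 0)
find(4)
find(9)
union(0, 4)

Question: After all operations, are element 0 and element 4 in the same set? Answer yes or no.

Answer: yes

Derivation:
Step 1: find(0) -> no change; set of 0 is {0}
Step 2: find(5) -> no change; set of 5 is {5}
Step 3: find(1) -> no change; set of 1 is {1}
Step 4: find(6) -> no change; set of 6 is {6}
Step 5: find(1) -> no change; set of 1 is {1}
Step 6: union(5, 0) -> merged; set of 5 now {0, 5}
Step 7: find(4) -> no change; set of 4 is {4}
Step 8: find(9) -> no change; set of 9 is {9}
Step 9: union(0, 4) -> merged; set of 0 now {0, 4, 5}
Set of 0: {0, 4, 5}; 4 is a member.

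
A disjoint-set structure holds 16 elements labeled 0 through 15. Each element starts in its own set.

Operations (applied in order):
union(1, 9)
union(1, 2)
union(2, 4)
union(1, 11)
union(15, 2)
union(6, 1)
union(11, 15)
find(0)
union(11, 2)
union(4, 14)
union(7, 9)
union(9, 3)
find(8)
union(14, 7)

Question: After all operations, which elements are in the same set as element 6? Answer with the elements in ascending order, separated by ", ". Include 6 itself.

Answer: 1, 2, 3, 4, 6, 7, 9, 11, 14, 15

Derivation:
Step 1: union(1, 9) -> merged; set of 1 now {1, 9}
Step 2: union(1, 2) -> merged; set of 1 now {1, 2, 9}
Step 3: union(2, 4) -> merged; set of 2 now {1, 2, 4, 9}
Step 4: union(1, 11) -> merged; set of 1 now {1, 2, 4, 9, 11}
Step 5: union(15, 2) -> merged; set of 15 now {1, 2, 4, 9, 11, 15}
Step 6: union(6, 1) -> merged; set of 6 now {1, 2, 4, 6, 9, 11, 15}
Step 7: union(11, 15) -> already same set; set of 11 now {1, 2, 4, 6, 9, 11, 15}
Step 8: find(0) -> no change; set of 0 is {0}
Step 9: union(11, 2) -> already same set; set of 11 now {1, 2, 4, 6, 9, 11, 15}
Step 10: union(4, 14) -> merged; set of 4 now {1, 2, 4, 6, 9, 11, 14, 15}
Step 11: union(7, 9) -> merged; set of 7 now {1, 2, 4, 6, 7, 9, 11, 14, 15}
Step 12: union(9, 3) -> merged; set of 9 now {1, 2, 3, 4, 6, 7, 9, 11, 14, 15}
Step 13: find(8) -> no change; set of 8 is {8}
Step 14: union(14, 7) -> already same set; set of 14 now {1, 2, 3, 4, 6, 7, 9, 11, 14, 15}
Component of 6: {1, 2, 3, 4, 6, 7, 9, 11, 14, 15}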